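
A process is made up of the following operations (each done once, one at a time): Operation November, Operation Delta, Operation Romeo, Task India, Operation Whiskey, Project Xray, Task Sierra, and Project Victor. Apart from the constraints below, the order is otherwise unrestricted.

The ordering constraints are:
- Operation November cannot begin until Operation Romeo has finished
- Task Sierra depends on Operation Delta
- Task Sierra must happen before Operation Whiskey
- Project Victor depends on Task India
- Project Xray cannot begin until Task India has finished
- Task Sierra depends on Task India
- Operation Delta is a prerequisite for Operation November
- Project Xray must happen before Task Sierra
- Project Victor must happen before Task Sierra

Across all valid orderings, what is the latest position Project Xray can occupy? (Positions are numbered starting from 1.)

The operations that are forced after Project Xray, directly or by a chain of constraints, are Operation Whiskey, Task Sierra. That's 2 operations.
So at least 2 operations follow Project Xray, putting Project Xray no later than position 6. That position is achievable by scheduling everything else first.

6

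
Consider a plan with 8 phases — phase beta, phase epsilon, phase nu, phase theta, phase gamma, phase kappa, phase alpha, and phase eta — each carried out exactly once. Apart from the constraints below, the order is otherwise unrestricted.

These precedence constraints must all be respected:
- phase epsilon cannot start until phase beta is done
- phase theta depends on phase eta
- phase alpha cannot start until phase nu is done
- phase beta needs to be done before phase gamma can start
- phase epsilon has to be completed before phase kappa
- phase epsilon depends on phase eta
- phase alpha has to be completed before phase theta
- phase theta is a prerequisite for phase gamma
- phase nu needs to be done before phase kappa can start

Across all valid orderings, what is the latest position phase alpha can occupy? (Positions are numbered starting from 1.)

The phases that are forced after phase alpha, directly or by a chain of constraints, are phase theta, phase gamma. That's 2 phases.
So at least 2 phases follow phase alpha, putting phase alpha no later than position 6. That position is achievable by scheduling everything else first.

6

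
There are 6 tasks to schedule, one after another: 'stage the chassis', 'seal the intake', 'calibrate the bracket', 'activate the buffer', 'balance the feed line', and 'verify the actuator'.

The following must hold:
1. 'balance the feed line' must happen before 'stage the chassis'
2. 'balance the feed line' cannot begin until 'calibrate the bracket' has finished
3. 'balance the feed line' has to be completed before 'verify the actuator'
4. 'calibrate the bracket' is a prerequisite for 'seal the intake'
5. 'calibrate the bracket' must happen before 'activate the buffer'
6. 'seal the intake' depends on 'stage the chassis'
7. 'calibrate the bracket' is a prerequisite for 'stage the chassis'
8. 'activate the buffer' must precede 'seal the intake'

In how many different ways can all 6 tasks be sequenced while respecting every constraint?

Only 'calibrate the bracket' has no prerequisites, so it must go first.
Enumerating by repeatedly choosing an available task (one whose prerequisites are all placed) gives 11 distinct complete orderings.

11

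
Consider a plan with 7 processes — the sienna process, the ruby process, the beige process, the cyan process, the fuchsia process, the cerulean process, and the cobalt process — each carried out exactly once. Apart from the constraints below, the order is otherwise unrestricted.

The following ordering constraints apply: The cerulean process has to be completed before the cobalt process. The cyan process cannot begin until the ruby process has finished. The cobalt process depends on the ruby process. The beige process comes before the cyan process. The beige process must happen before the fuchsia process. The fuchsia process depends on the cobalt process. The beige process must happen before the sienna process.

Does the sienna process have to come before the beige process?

No

In fact the dependencies run the other way: the beige process → the sienna process.
So the sienna process does not have to come before the beige process — it cannot.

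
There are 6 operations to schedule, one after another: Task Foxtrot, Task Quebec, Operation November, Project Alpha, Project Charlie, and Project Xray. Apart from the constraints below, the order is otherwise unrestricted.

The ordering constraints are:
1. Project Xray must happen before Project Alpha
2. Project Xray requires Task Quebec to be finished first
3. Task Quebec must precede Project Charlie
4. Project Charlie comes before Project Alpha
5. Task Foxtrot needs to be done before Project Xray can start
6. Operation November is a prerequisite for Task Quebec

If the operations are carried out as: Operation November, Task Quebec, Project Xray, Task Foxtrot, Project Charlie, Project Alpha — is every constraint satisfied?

The sequence places Project Xray ahead of Task Foxtrot.
But one of the constraints requires Task Foxtrot before Project Xray, so this ordering violates it.

No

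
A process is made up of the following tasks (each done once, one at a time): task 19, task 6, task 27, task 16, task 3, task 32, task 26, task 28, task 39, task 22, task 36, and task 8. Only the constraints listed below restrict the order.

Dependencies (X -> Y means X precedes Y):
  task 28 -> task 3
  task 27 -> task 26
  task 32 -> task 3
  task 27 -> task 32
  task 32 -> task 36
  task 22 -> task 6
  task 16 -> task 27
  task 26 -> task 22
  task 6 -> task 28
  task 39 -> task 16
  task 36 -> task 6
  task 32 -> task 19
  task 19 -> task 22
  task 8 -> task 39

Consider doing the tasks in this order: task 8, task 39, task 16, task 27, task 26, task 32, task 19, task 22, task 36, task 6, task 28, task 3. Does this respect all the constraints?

Yes

Every stated constraint is respected: task 32 sits at position 6, ahead of task 3 at position 12, and each of the other listed pairs likewise has the predecessor earlier in the sequence.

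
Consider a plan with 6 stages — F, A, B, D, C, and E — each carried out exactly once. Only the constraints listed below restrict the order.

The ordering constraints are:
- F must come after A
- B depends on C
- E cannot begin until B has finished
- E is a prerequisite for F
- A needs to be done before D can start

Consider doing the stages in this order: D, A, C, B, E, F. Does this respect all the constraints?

The sequence places D ahead of A.
But one of the constraints requires A before D, so this ordering violates it.

No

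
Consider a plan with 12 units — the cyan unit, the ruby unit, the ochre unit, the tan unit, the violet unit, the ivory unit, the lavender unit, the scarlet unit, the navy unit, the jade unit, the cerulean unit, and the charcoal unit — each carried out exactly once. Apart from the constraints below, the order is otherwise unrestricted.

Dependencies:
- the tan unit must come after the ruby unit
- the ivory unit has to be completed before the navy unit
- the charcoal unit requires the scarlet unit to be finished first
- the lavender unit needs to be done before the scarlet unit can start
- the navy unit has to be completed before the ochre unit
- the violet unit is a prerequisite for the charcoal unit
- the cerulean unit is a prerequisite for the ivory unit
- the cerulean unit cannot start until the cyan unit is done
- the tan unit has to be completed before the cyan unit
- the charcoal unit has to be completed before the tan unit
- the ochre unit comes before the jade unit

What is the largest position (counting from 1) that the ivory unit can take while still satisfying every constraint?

9

Following every chain forward from the ivory unit, the units that must come later are the ochre unit, the navy unit, the jade unit — 3 of them.
So at least 3 units follow the ivory unit, putting the ivory unit no later than position 9. That position is achievable by scheduling everything else first.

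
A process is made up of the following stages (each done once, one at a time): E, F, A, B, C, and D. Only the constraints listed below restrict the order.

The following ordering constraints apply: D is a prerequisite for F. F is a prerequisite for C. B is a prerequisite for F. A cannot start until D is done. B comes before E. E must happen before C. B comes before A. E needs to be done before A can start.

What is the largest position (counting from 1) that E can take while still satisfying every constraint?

4

Following every chain forward from E, the stages that must come later are A, C — 2 of them.
So at least 2 stages follow E, putting E no later than position 4. That position is achievable by scheduling everything else first.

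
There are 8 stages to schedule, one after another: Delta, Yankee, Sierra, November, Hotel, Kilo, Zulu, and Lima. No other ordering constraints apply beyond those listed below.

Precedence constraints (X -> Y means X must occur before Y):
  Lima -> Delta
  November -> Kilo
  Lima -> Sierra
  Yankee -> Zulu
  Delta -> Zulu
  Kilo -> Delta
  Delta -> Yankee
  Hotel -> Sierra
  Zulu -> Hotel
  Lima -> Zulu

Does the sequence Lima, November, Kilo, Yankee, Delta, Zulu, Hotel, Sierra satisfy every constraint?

In the proposed order, Yankee appears before Delta.
That contradicts the constraint that Delta must precede Yankee.

No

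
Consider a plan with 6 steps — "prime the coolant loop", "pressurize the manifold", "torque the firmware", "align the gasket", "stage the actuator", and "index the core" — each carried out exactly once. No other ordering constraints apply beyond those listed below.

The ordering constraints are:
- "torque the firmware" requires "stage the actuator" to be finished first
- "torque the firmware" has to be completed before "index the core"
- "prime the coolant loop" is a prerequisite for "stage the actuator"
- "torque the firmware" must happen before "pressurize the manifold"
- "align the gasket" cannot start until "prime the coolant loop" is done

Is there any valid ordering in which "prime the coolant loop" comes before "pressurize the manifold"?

Yes

Every valid ordering already has "prime the coolant loop" before "pressurize the manifold" (the constraints require it), so in particular at least one does.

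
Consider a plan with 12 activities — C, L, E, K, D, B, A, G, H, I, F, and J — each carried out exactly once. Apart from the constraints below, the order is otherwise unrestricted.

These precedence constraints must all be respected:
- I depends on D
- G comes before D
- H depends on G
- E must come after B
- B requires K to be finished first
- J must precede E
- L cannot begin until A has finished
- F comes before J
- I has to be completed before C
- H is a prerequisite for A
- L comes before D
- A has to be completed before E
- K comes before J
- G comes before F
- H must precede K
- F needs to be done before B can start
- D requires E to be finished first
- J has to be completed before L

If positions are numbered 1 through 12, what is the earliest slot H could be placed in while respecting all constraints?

2

The only activity forced before H (directly or transitively) is G.
So at minimum 1 activity comes before H, putting H no earlier than position 2. That position is achievable by scheduling exactly that predecessor first.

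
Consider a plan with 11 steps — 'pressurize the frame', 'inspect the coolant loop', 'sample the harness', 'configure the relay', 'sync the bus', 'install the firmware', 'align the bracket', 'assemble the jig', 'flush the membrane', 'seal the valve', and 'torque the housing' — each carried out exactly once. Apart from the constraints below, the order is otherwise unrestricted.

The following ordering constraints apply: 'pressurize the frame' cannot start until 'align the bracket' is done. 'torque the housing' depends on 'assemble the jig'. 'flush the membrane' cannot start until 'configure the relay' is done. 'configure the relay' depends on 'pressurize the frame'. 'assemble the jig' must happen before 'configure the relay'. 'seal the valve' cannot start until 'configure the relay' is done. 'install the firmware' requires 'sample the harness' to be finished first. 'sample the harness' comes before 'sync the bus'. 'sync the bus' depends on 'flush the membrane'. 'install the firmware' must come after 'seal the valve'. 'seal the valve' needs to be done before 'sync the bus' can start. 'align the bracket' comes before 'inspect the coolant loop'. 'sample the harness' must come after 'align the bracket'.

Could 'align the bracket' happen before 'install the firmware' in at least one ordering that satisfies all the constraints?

Yes

The constraints force 'align the bracket' before 'install the firmware', so yes — every valid ordering has 'align the bracket' earlier.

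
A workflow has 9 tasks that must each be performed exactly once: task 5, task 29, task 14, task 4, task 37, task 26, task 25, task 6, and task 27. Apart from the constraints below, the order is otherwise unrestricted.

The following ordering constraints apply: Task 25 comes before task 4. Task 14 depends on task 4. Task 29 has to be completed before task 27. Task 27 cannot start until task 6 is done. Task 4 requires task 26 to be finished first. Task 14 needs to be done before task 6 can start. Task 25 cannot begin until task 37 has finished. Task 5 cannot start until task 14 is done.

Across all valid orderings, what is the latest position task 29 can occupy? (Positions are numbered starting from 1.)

Following the constraints forward from task 29, its only required successor is task 27.
With 1 mandatory successor out of 9 tasks total, the latest slot for task 29 is 9−1 = 8, and it's reachable by doing all non-successors before task 29.

8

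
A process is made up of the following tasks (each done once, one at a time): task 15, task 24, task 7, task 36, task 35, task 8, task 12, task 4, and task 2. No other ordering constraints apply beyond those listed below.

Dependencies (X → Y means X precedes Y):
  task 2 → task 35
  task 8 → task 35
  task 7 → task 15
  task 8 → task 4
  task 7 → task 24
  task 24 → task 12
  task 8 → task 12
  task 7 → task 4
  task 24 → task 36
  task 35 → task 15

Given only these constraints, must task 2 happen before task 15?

Yes

There is a constraint chain task 2 → task 35 → task 15.
That forces task 2 before task 15 in every valid schedule.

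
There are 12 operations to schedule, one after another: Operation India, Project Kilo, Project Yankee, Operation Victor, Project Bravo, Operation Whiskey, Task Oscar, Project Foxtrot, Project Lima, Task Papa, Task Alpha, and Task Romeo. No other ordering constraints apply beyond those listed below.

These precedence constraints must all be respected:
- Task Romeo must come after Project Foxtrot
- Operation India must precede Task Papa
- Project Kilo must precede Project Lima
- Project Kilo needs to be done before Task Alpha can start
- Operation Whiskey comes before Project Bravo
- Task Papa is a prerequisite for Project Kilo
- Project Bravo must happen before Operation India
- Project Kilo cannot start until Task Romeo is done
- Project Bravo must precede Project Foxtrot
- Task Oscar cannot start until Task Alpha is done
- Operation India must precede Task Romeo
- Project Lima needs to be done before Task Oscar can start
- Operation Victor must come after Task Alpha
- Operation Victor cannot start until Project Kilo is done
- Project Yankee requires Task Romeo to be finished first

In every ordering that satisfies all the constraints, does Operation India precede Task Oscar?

Yes

There is a constraint chain Operation India → Task Papa → Project Kilo → Project Lima → Task Oscar.
That forces Operation India before Task Oscar in every valid schedule.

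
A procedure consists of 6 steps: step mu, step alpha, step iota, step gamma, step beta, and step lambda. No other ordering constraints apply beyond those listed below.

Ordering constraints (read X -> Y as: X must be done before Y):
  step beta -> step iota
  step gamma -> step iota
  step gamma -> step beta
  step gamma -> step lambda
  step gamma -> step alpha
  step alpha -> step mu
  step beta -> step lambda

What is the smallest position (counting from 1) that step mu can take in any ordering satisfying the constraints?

Every step that must precede step mu has to come before it. Tracing all chains that end at step mu, those steps are: step alpha, step gamma — 2 in total.
So at minimum 2 steps come before step mu, putting step mu no earlier than position 3. That position is achievable by scheduling exactly those predecessors first.

3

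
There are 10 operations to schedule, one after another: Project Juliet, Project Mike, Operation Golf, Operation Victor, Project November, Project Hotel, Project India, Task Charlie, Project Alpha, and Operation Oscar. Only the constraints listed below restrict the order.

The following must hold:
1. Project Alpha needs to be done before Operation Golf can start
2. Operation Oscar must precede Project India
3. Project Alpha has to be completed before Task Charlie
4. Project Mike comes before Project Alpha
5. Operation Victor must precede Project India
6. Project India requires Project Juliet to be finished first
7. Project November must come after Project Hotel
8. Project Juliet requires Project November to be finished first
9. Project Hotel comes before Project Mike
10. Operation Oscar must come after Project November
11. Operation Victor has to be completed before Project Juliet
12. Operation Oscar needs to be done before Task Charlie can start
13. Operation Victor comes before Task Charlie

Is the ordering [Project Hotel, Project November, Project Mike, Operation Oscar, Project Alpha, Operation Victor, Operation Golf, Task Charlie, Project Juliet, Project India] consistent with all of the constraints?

Checking each listed constraint against this order: for instance, Project November is in position 2 and Project Juliet in position 9, so that constraint holds — and the remaining constraints check out the same way.

Yes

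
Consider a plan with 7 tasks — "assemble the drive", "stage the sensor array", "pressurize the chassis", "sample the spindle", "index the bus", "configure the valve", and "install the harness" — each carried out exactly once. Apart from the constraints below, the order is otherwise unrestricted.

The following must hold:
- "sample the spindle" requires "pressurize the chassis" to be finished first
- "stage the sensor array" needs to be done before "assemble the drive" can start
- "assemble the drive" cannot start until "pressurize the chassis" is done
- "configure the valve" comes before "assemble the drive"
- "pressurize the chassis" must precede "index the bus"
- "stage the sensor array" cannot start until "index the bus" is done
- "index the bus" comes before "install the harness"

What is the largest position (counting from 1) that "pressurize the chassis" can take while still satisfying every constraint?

2

Following every chain forward from "pressurize the chassis", the tasks that must come later are "assemble the drive", "stage the sensor array", "sample the spindle", "index the bus", "install the harness" — 5 of them.
With 5 mandatory successors out of 7 tasks total, the latest slot for "pressurize the chassis" is 7−5 = 2, and it's reachable by doing all non-successors before "pressurize the chassis".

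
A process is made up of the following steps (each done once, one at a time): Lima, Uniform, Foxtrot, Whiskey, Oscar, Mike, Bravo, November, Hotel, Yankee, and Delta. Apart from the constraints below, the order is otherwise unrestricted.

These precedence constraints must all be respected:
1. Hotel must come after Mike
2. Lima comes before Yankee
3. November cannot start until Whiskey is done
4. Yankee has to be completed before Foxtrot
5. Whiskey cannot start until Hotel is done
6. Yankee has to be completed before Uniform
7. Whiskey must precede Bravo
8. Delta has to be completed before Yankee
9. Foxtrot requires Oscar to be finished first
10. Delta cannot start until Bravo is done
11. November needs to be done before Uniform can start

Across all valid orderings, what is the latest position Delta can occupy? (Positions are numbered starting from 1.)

8

Following every chain forward from Delta, the steps that must come later are Uniform, Foxtrot, Yankee — 3 of them.
So at least 3 steps follow Delta, putting Delta no later than position 8. That position is achievable by scheduling everything else first.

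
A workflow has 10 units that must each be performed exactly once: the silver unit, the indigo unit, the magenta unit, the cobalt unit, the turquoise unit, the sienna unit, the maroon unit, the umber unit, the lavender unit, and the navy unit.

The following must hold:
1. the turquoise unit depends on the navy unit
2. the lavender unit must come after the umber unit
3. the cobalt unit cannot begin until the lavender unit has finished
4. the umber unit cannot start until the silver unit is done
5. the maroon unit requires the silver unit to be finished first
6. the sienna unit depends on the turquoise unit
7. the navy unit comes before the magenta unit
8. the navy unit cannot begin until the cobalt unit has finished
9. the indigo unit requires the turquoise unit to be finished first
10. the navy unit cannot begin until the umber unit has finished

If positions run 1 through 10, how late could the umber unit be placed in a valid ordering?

3

The units that are forced after the umber unit, directly or by a chain of constraints, are the indigo unit, the magenta unit, the cobalt unit, the turquoise unit, the sienna unit, the lavender unit, the navy unit. That's 7 units.
With 7 mandatory successors out of 10 units total, the latest slot for the umber unit is 10−7 = 3, and it's reachable by doing all non-successors before the umber unit.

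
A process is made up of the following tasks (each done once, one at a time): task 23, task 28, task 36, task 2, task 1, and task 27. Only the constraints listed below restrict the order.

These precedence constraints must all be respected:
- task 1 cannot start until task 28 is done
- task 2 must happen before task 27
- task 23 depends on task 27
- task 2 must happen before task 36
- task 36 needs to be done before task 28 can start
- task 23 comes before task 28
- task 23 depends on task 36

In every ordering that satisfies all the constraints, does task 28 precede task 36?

In fact the dependencies run the other way: task 36 → task 28.
So task 28 does not have to come before task 36 — it cannot.

No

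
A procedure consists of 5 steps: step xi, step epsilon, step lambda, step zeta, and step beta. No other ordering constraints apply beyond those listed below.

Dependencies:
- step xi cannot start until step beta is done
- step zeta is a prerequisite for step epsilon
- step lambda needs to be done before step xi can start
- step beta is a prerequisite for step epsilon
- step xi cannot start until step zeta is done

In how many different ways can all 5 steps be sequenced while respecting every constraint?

3 steps have no prerequisites (step lambda, step zeta, step beta), so any of them could come first.
Systematically extending each partial ordering one step at a time and counting, there are 14 complete orderings.

14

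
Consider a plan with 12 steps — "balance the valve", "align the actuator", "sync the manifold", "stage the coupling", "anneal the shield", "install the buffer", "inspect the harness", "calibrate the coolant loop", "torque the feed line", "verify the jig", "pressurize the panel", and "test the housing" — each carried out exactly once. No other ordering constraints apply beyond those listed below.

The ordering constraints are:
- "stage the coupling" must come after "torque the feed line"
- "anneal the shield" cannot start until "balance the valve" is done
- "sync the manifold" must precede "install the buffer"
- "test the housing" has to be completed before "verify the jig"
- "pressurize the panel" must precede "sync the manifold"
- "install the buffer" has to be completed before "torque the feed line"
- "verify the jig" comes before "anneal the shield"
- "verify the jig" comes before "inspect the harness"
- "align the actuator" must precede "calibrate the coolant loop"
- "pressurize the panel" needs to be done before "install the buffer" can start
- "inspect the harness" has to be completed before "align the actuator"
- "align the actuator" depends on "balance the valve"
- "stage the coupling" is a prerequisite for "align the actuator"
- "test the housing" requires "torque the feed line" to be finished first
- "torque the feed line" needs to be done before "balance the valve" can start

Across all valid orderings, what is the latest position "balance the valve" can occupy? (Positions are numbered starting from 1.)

9

Every step that must follow "balance the valve" has to come after it. Tracing all chains starting from "balance the valve", those steps are: "align the actuator", "anneal the shield", "calibrate the coolant loop" — 3 in total.
So at least 3 steps follow "balance the valve", putting "balance the valve" no later than position 9. That position is achievable by scheduling everything else first.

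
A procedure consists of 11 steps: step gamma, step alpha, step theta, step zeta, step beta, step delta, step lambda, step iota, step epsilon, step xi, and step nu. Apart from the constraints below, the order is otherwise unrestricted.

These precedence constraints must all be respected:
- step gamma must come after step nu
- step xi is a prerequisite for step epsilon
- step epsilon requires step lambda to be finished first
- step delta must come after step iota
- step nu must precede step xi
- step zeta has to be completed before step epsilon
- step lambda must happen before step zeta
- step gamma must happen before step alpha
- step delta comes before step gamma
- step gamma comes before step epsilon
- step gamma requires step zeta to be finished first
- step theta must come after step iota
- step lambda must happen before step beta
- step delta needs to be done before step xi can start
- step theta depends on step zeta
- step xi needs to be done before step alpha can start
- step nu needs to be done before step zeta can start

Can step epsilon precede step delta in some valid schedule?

The constraints give a chain step delta → step gamma → step epsilon, which forces step delta before step epsilon.
So no valid ordering can have step epsilon before step delta.

No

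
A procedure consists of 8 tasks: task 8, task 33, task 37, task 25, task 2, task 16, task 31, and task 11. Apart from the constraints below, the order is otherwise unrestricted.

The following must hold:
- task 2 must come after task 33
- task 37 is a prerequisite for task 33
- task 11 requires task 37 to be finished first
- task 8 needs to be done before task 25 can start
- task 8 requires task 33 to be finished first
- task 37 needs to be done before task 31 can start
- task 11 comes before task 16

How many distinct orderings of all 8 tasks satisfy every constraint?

Task 37 is the only task with nothing required before it, so every ordering starts there.
Counting all ways to extend the partial order to a total order gives 315.

315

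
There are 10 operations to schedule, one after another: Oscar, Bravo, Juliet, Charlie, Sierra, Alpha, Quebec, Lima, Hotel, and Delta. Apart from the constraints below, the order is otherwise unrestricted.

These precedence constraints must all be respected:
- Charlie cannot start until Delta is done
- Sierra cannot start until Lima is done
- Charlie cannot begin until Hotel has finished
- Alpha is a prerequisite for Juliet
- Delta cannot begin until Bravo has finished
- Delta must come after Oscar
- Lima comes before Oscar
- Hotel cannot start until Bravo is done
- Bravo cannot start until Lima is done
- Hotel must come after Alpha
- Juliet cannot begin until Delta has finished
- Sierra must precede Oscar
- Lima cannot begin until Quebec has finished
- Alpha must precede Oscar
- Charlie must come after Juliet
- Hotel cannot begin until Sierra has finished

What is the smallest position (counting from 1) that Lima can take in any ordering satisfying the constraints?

Working backwards through the constraints from Lima, its only required predecessor is Quebec.
So at minimum 1 operation comes before Lima, putting Lima no earlier than position 2. That position is achievable by scheduling exactly that predecessor first.

2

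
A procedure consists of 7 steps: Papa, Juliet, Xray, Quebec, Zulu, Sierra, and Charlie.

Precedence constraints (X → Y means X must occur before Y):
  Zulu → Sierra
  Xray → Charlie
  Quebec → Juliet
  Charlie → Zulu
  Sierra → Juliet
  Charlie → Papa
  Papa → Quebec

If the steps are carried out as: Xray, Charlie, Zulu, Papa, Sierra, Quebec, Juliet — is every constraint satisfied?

Yes

Checking each listed constraint against this order: for instance, Zulu is in position 3 and Sierra in position 5, so that constraint holds — and the remaining constraints check out the same way.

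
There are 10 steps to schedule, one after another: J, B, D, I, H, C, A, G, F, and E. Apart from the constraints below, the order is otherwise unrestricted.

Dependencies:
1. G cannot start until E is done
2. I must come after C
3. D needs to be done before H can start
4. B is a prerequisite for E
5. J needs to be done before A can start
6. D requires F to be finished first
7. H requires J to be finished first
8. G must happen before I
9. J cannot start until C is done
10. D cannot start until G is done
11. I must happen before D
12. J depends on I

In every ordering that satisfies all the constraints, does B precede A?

Yes

Following the dependencies: B → E → G → I → J → A.
So B must precede A in any valid ordering.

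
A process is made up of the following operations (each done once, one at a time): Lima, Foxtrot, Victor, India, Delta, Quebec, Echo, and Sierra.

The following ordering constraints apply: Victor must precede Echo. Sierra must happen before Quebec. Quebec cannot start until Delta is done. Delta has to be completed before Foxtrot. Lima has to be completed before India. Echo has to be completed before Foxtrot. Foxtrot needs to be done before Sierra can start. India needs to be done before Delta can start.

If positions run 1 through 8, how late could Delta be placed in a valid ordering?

The operations that are forced after Delta, directly or by a chain of constraints, are Foxtrot, Quebec, Sierra. That's 3 operations.
With 3 mandatory successors out of 8 operations total, the latest slot for Delta is 8−3 = 5, and it's reachable by doing all non-successors before Delta.

5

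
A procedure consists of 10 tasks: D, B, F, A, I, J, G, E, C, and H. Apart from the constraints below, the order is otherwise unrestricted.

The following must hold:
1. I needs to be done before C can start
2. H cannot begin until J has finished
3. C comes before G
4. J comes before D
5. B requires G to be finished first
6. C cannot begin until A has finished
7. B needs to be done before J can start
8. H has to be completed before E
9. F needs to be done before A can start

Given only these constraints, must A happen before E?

Chaining the stated constraints: A → C → G → B → J → H → E.
That forces A before E in every valid schedule.

Yes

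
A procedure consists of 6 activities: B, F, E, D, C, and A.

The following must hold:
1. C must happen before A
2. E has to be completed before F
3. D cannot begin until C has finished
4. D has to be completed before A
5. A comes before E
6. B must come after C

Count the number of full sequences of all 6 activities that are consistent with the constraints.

C is the only activity with nothing required before it, so every ordering starts there.
Systematically extending each partial ordering one activity at a time and counting, there are 5 complete orderings.

5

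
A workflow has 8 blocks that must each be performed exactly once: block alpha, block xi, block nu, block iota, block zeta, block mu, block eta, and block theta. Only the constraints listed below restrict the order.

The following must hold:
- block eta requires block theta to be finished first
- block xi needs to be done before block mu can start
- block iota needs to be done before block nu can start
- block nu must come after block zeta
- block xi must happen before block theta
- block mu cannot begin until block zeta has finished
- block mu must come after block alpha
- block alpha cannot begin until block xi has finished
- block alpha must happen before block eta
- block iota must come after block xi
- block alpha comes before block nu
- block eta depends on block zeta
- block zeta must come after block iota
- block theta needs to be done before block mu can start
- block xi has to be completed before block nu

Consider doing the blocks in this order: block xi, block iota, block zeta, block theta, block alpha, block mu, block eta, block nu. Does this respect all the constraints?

Yes

Going through the constraints one by one, each required predecessor appears earlier in the sequence than its dependent — e.g. block xi (position 1) is before block nu (position 8), as required.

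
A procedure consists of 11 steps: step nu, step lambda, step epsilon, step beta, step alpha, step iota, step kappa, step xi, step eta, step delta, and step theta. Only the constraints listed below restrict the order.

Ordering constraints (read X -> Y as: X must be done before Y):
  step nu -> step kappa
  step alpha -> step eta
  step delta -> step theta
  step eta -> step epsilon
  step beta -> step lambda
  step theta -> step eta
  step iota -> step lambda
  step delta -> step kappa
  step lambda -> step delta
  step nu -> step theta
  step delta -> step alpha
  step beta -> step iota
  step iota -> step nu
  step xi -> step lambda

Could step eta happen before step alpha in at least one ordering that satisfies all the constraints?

No

There is a dependency chain step alpha → step eta, so step eta always comes after step alpha.
Hence step eta can never be scheduled before step alpha.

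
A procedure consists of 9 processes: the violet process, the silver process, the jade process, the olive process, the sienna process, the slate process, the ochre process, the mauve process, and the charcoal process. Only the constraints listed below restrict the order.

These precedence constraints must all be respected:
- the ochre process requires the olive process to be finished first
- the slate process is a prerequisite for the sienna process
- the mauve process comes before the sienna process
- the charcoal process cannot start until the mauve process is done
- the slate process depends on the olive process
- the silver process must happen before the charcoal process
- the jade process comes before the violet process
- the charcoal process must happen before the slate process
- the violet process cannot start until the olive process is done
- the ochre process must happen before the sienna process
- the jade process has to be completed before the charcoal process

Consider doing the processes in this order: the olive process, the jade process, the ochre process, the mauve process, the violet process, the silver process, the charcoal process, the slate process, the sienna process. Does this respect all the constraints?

Every stated constraint is respected: the olive process sits at position 1, ahead of the slate process at position 8, and each of the other listed pairs likewise has the predecessor earlier in the sequence.

Yes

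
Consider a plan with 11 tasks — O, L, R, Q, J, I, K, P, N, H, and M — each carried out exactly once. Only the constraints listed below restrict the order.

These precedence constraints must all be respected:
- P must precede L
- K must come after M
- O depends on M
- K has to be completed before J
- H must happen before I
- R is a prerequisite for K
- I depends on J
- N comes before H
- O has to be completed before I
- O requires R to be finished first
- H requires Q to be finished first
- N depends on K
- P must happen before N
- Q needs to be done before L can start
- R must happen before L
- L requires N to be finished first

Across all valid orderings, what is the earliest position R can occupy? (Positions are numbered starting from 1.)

1

Nothing is required before R; it can be the very first task.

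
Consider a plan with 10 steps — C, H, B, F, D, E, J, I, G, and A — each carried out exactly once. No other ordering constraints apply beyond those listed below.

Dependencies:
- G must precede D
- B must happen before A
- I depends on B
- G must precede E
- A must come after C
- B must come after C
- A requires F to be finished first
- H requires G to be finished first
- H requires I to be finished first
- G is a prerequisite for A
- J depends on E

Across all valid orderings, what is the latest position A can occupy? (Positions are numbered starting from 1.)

Nothing depends on A, so it can be the final step, position 10.

10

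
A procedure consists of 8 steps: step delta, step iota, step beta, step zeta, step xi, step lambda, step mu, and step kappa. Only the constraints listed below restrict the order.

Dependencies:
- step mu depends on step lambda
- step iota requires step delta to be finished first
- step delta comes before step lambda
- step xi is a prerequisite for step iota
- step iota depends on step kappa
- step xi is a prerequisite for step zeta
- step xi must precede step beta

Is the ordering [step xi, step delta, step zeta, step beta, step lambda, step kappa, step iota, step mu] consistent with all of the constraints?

Every stated constraint is respected: step xi sits at position 1, ahead of step iota at position 7, and each of the other listed pairs likewise has the predecessor earlier in the sequence.

Yes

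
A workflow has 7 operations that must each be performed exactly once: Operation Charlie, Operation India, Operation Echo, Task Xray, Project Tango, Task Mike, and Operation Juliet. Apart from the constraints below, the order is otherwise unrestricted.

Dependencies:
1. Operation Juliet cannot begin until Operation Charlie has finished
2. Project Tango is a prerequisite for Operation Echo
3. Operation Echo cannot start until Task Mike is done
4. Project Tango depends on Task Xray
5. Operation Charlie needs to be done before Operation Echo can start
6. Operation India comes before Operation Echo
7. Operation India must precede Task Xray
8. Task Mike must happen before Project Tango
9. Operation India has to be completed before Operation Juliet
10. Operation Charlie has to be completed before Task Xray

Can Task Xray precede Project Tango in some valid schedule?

Task Xray is actually forced before Project Tango by the constraints, so certainly some valid ordering has Task Xray first.

Yes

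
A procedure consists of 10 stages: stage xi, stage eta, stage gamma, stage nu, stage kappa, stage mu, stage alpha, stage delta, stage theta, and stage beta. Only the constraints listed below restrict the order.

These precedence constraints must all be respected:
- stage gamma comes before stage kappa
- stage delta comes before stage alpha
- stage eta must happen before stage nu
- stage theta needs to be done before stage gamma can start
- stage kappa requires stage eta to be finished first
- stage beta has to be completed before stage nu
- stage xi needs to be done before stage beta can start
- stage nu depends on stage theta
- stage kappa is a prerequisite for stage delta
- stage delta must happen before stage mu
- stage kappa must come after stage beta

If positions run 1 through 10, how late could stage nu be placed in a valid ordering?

10

Stage nu has no required successors, so nothing stops it from going last (position 10).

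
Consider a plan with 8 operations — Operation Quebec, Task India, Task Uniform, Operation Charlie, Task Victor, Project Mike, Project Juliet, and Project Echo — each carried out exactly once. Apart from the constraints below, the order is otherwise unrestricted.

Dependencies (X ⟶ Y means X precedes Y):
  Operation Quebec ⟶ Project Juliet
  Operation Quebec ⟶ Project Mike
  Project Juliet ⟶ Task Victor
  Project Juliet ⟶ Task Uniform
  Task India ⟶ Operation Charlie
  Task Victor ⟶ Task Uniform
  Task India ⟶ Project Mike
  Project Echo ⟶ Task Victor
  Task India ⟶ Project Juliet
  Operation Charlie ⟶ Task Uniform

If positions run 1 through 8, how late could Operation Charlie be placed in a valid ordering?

The only operation forced after Operation Charlie (directly or by a chain) is Task Uniform.
With 1 mandatory successor out of 8 operations total, the latest slot for Operation Charlie is 8−1 = 7, and it's reachable by doing all non-successors before Operation Charlie.

7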